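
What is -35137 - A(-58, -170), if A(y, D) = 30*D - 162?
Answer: -29875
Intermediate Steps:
A(y, D) = -162 + 30*D
-35137 - A(-58, -170) = -35137 - (-162 + 30*(-170)) = -35137 - (-162 - 5100) = -35137 - 1*(-5262) = -35137 + 5262 = -29875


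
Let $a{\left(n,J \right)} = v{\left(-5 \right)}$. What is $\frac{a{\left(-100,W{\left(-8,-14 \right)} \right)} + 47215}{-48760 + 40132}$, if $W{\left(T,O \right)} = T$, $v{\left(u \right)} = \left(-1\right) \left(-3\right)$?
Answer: $- \frac{23609}{4314} \approx -5.4726$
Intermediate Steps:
$v{\left(u \right)} = 3$
$a{\left(n,J \right)} = 3$
$\frac{a{\left(-100,W{\left(-8,-14 \right)} \right)} + 47215}{-48760 + 40132} = \frac{3 + 47215}{-48760 + 40132} = \frac{47218}{-8628} = 47218 \left(- \frac{1}{8628}\right) = - \frac{23609}{4314}$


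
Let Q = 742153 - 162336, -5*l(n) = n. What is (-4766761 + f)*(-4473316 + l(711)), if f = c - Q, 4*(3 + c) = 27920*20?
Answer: 116466059258471/5 ≈ 2.3293e+13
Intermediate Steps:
l(n) = -n/5
Q = 579817
c = 139597 (c = -3 + (27920*20)/4 = -3 + (1/4)*558400 = -3 + 139600 = 139597)
f = -440220 (f = 139597 - 1*579817 = 139597 - 579817 = -440220)
(-4766761 + f)*(-4473316 + l(711)) = (-4766761 - 440220)*(-4473316 - 1/5*711) = -5206981*(-4473316 - 711/5) = -5206981*(-22367291/5) = 116466059258471/5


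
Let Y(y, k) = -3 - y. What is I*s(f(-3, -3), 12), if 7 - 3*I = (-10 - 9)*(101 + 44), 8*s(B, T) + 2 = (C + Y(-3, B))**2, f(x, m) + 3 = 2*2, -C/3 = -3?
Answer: 109099/12 ≈ 9091.6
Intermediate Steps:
C = 9 (C = -3*(-3) = 9)
f(x, m) = 1 (f(x, m) = -3 + 2*2 = -3 + 4 = 1)
s(B, T) = 79/8 (s(B, T) = -1/4 + (9 + (-3 - 1*(-3)))**2/8 = -1/4 + (9 + (-3 + 3))**2/8 = -1/4 + (9 + 0)**2/8 = -1/4 + (1/8)*9**2 = -1/4 + (1/8)*81 = -1/4 + 81/8 = 79/8)
I = 2762/3 (I = 7/3 - (-10 - 9)*(101 + 44)/3 = 7/3 - (-19)*145/3 = 7/3 - 1/3*(-2755) = 7/3 + 2755/3 = 2762/3 ≈ 920.67)
I*s(f(-3, -3), 12) = (2762/3)*(79/8) = 109099/12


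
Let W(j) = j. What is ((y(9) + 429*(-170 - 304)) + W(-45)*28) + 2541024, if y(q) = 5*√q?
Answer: 2336433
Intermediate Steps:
((y(9) + 429*(-170 - 304)) + W(-45)*28) + 2541024 = ((5*√9 + 429*(-170 - 304)) - 45*28) + 2541024 = ((5*3 + 429*(-474)) - 1260) + 2541024 = ((15 - 203346) - 1260) + 2541024 = (-203331 - 1260) + 2541024 = -204591 + 2541024 = 2336433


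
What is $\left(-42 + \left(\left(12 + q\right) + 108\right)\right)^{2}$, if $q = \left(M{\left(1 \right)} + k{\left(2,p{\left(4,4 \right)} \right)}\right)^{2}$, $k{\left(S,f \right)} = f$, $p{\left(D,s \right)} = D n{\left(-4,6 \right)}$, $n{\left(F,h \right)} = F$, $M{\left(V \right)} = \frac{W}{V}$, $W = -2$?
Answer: $161604$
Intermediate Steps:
$M{\left(V \right)} = - \frac{2}{V}$
$p{\left(D,s \right)} = - 4 D$ ($p{\left(D,s \right)} = D \left(-4\right) = - 4 D$)
$q = 324$ ($q = \left(- \frac{2}{1} - 16\right)^{2} = \left(\left(-2\right) 1 - 16\right)^{2} = \left(-2 - 16\right)^{2} = \left(-18\right)^{2} = 324$)
$\left(-42 + \left(\left(12 + q\right) + 108\right)\right)^{2} = \left(-42 + \left(\left(12 + 324\right) + 108\right)\right)^{2} = \left(-42 + \left(336 + 108\right)\right)^{2} = \left(-42 + 444\right)^{2} = 402^{2} = 161604$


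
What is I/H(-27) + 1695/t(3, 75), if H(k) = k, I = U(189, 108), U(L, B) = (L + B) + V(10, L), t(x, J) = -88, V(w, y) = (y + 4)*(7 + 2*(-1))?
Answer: -156821/2376 ≈ -66.002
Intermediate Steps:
V(w, y) = 20 + 5*y (V(w, y) = (4 + y)*(7 - 2) = (4 + y)*5 = 20 + 5*y)
U(L, B) = 20 + B + 6*L (U(L, B) = (L + B) + (20 + 5*L) = (B + L) + (20 + 5*L) = 20 + B + 6*L)
I = 1262 (I = 20 + 108 + 6*189 = 20 + 108 + 1134 = 1262)
I/H(-27) + 1695/t(3, 75) = 1262/(-27) + 1695/(-88) = 1262*(-1/27) + 1695*(-1/88) = -1262/27 - 1695/88 = -156821/2376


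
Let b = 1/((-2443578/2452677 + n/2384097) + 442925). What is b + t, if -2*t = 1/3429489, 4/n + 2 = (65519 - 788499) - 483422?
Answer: 942939483189306803615750/446482496329435045961582258283 ≈ 2.1119e-6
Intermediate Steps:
n = -1/301601 (n = 4/(-2 + ((65519 - 788499) - 483422)) = 4/(-2 + (-722980 - 483422)) = 4/(-2 - 1206402) = 4/(-1206404) = 4*(-1/1206404) = -1/301601 ≈ -3.3156e-6)
b = 587862560841616023/260378439079078571741494 (b = 1/((-2443578/2452677 - 1/301601/2384097) + 442925) = 1/((-2443578*1/2452677 - 1/301601*1/2384097) + 442925) = 1/((-814526/817559 - 1/719046039297) + 442925) = 1/(-585681694205245781/587862560841616023 + 442925) = 1/(260378439079078571741494/587862560841616023) = 587862560841616023/260378439079078571741494 ≈ 2.2577e-6)
t = -1/6858978 (t = -½/3429489 = -½*1/3429489 = -1/6858978 ≈ -1.4579e-7)
b + t = 587862560841616023/260378439079078571741494 - 1/6858978 = 942939483189306803615750/446482496329435045961582258283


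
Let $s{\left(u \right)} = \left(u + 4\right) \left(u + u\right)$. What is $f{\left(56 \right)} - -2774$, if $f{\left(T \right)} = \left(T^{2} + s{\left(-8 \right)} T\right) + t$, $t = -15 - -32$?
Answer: $9511$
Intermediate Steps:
$s{\left(u \right)} = 2 u \left(4 + u\right)$ ($s{\left(u \right)} = \left(4 + u\right) 2 u = 2 u \left(4 + u\right)$)
$t = 17$ ($t = -15 + 32 = 17$)
$f{\left(T \right)} = 17 + T^{2} + 64 T$ ($f{\left(T \right)} = \left(T^{2} + 2 \left(-8\right) \left(4 - 8\right) T\right) + 17 = \left(T^{2} + 2 \left(-8\right) \left(-4\right) T\right) + 17 = \left(T^{2} + 64 T\right) + 17 = 17 + T^{2} + 64 T$)
$f{\left(56 \right)} - -2774 = \left(17 + 56^{2} + 64 \cdot 56\right) - -2774 = \left(17 + 3136 + 3584\right) + 2774 = 6737 + 2774 = 9511$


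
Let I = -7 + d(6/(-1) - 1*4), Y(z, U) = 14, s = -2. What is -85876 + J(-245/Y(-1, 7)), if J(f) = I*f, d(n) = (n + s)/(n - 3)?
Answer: -2230011/26 ≈ -85770.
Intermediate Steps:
d(n) = (-2 + n)/(-3 + n) (d(n) = (n - 2)/(n - 3) = (-2 + n)/(-3 + n))
I = -79/13 (I = -7 + (-2 + (6/(-1) - 1*4))/(-3 + (6/(-1) - 1*4)) = -7 + (-2 + (6*(-1) - 4))/(-3 + (6*(-1) - 4)) = -7 + (-2 + (-6 - 4))/(-3 + (-6 - 4)) = -7 + (-2 - 10)/(-3 - 10) = -7 - 12/(-13) = -7 - 1/13*(-12) = -7 + 12/13 = -79/13 ≈ -6.0769)
J(f) = -79*f/13
-85876 + J(-245/Y(-1, 7)) = -85876 - (-19355)/(13*14) = -85876 - 79/13*(-35/2) = -85876 + 2765/26 = -2230011/26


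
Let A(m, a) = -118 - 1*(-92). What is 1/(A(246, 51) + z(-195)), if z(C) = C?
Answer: -1/221 ≈ -0.0045249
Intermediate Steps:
A(m, a) = -26 (A(m, a) = -118 + 92 = -26)
1/(A(246, 51) + z(-195)) = 1/(-26 - 195) = 1/(-221) = -1/221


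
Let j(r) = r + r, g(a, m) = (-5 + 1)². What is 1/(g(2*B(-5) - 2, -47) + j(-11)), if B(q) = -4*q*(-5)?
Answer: -⅙ ≈ -0.16667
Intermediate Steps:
B(q) = 20*q
g(a, m) = 16 (g(a, m) = (-4)² = 16)
j(r) = 2*r
1/(g(2*B(-5) - 2, -47) + j(-11)) = 1/(16 + 2*(-11)) = 1/(16 - 22) = 1/(-6) = -⅙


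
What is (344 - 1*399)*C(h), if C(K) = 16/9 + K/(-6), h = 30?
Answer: 1595/9 ≈ 177.22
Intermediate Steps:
C(K) = 16/9 - K/6 (C(K) = 16*(⅑) + K*(-⅙) = 16/9 - K/6)
(344 - 1*399)*C(h) = (344 - 1*399)*(16/9 - ⅙*30) = (344 - 399)*(16/9 - 5) = -55*(-29/9) = 1595/9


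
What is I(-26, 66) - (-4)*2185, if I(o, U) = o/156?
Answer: 52439/6 ≈ 8739.8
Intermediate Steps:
I(o, U) = o/156 (I(o, U) = o*(1/156) = o/156)
I(-26, 66) - (-4)*2185 = (1/156)*(-26) - (-4)*2185 = -⅙ - 1*(-8740) = -⅙ + 8740 = 52439/6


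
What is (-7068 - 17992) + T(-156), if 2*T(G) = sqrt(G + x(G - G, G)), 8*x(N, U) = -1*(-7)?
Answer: -25060 + I*sqrt(2482)/8 ≈ -25060.0 + 6.2275*I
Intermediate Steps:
x(N, U) = 7/8 (x(N, U) = (-1*(-7))/8 = (1/8)*7 = 7/8)
T(G) = sqrt(7/8 + G)/2 (T(G) = sqrt(G + 7/8)/2 = sqrt(7/8 + G)/2)
(-7068 - 17992) + T(-156) = (-7068 - 17992) + sqrt(14 + 16*(-156))/8 = -25060 + sqrt(14 - 2496)/8 = -25060 + sqrt(-2482)/8 = -25060 + (I*sqrt(2482))/8 = -25060 + I*sqrt(2482)/8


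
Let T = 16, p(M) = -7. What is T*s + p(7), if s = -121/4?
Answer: -491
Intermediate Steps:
s = -121/4 (s = -121*¼ = -121/4 ≈ -30.250)
T*s + p(7) = 16*(-121/4) - 7 = -484 - 7 = -491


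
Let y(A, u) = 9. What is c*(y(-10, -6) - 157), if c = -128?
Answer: 18944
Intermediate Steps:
c*(y(-10, -6) - 157) = -128*(9 - 157) = -128*(-148) = 18944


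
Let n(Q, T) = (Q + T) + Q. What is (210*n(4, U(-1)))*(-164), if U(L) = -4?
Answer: -137760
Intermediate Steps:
n(Q, T) = T + 2*Q
(210*n(4, U(-1)))*(-164) = (210*(-4 + 2*4))*(-164) = (210*(-4 + 8))*(-164) = (210*4)*(-164) = 840*(-164) = -137760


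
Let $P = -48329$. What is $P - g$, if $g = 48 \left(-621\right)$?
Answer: $-18521$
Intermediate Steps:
$g = -29808$
$P - g = -48329 - -29808 = -48329 + 29808 = -18521$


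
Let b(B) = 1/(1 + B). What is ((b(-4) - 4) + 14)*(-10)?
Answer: -290/3 ≈ -96.667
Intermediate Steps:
((b(-4) - 4) + 14)*(-10) = ((1/(1 - 4) - 4) + 14)*(-10) = ((1/(-3) - 4) + 14)*(-10) = ((-⅓ - 4) + 14)*(-10) = (-13/3 + 14)*(-10) = (29/3)*(-10) = -290/3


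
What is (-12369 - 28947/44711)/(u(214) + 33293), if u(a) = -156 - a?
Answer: -553059306/1472020253 ≈ -0.37571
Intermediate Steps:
(-12369 - 28947/44711)/(u(214) + 33293) = (-12369 - 28947/44711)/((-156 - 1*214) + 33293) = (-12369 - 28947*1/44711)/((-156 - 214) + 33293) = (-12369 - 28947/44711)/(-370 + 33293) = -553059306/44711/32923 = -553059306/44711*1/32923 = -553059306/1472020253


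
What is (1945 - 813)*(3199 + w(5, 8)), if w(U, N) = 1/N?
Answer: 7242819/2 ≈ 3.6214e+6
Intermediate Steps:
(1945 - 813)*(3199 + w(5, 8)) = (1945 - 813)*(3199 + 1/8) = 1132*(3199 + ⅛) = 1132*(25593/8) = 7242819/2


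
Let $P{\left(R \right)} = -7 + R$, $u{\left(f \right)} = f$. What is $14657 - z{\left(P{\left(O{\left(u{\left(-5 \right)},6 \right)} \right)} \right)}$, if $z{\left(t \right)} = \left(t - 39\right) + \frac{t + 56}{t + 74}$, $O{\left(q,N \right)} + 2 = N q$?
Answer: $\frac{515708}{35} \approx 14735.0$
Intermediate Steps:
$O{\left(q,N \right)} = -2 + N q$
$z{\left(t \right)} = -39 + t + \frac{56 + t}{74 + t}$ ($z{\left(t \right)} = \left(-39 + t\right) + \frac{56 + t}{74 + t} = -39 + t + \frac{56 + t}{74 + t}$)
$14657 - z{\left(P{\left(O{\left(u{\left(-5 \right)},6 \right)} \right)} \right)} = 14657 - \frac{-2830 + \left(-7 + \left(-2 + 6 \left(-5\right)\right)\right)^{2} + 36 \left(-7 + \left(-2 + 6 \left(-5\right)\right)\right)}{74 + \left(-7 + \left(-2 + 6 \left(-5\right)\right)\right)} = 14657 - \frac{-2830 + \left(-7 - 32\right)^{2} + 36 \left(-7 - 32\right)}{74 - 39} = 14657 - \frac{-2830 + \left(-39\right)^{2} + 36 \left(-39\right)}{74 - 39} = 14657 - \frac{-2830 + 1521 - 1404}{35} = 14657 - \frac{1}{35} \left(-2713\right) = 14657 - - \frac{2713}{35} = 14657 + \frac{2713}{35} = \frac{515708}{35}$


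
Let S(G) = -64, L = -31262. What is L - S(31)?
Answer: -31198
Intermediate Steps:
L - S(31) = -31262 - 1*(-64) = -31262 + 64 = -31198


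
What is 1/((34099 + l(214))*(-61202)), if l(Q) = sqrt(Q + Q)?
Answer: -34099/71162097510346 + sqrt(107)/35581048755173 ≈ -4.7888e-10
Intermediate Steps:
l(Q) = sqrt(2)*sqrt(Q) (l(Q) = sqrt(2*Q) = sqrt(2)*sqrt(Q))
1/((34099 + l(214))*(-61202)) = 1/((34099 + sqrt(2)*sqrt(214))*(-61202)) = -1/61202/(34099 + 2*sqrt(107)) = -1/(61202*(34099 + 2*sqrt(107)))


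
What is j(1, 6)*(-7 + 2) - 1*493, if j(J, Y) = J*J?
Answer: -498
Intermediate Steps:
j(J, Y) = J**2
j(1, 6)*(-7 + 2) - 1*493 = 1**2*(-7 + 2) - 1*493 = 1*(-5) - 493 = -5 - 493 = -498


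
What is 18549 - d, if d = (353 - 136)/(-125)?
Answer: 2318842/125 ≈ 18551.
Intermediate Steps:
d = -217/125 (d = -1/125*217 = -217/125 ≈ -1.7360)
18549 - d = 18549 - 1*(-217/125) = 18549 + 217/125 = 2318842/125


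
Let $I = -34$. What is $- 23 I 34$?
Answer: $26588$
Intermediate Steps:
$- 23 I 34 = \left(-23\right) \left(-34\right) 34 = 782 \cdot 34 = 26588$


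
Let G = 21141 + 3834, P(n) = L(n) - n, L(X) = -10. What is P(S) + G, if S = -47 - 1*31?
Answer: 25043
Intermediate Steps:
S = -78 (S = -47 - 31 = -78)
P(n) = -10 - n
G = 24975
P(S) + G = (-10 - 1*(-78)) + 24975 = (-10 + 78) + 24975 = 68 + 24975 = 25043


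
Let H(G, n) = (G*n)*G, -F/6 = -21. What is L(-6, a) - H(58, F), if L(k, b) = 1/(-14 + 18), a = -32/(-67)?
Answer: -1695455/4 ≈ -4.2386e+5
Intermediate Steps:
F = 126 (F = -6*(-21) = 126)
H(G, n) = n*G²
a = 32/67 (a = -32*(-1/67) = 32/67 ≈ 0.47761)
L(k, b) = ¼ (L(k, b) = 1/4 = ¼)
L(-6, a) - H(58, F) = ¼ - 126*58² = ¼ - 126*3364 = ¼ - 1*423864 = ¼ - 423864 = -1695455/4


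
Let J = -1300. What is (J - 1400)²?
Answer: 7290000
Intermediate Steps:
(J - 1400)² = (-1300 - 1400)² = (-2700)² = 7290000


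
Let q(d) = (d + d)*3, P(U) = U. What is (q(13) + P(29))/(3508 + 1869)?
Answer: 107/5377 ≈ 0.019900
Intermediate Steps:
q(d) = 6*d (q(d) = (2*d)*3 = 6*d)
(q(13) + P(29))/(3508 + 1869) = (6*13 + 29)/(3508 + 1869) = (78 + 29)/5377 = 107*(1/5377) = 107/5377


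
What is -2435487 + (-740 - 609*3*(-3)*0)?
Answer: -2436227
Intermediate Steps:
-2435487 + (-740 - 609*3*(-3)*0) = -2435487 + (-740 - (-5481)*0) = -2435487 + (-740 - 609*0) = -2435487 + (-740 + 0) = -2435487 - 740 = -2436227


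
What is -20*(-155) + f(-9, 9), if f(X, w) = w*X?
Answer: 3019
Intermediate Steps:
f(X, w) = X*w
-20*(-155) + f(-9, 9) = -20*(-155) - 9*9 = 3100 - 81 = 3019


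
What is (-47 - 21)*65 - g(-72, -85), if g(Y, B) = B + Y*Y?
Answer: -9519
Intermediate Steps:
g(Y, B) = B + Y²
(-47 - 21)*65 - g(-72, -85) = (-47 - 21)*65 - (-85 + (-72)²) = -68*65 - (-85 + 5184) = -4420 - 1*5099 = -4420 - 5099 = -9519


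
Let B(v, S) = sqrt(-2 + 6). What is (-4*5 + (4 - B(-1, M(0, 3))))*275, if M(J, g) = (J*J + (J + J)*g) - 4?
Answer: -4950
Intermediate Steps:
M(J, g) = -4 + J**2 + 2*J*g (M(J, g) = (J**2 + (2*J)*g) - 4 = (J**2 + 2*J*g) - 4 = -4 + J**2 + 2*J*g)
B(v, S) = 2 (B(v, S) = sqrt(4) = 2)
(-4*5 + (4 - B(-1, M(0, 3))))*275 = (-4*5 + (4 - 1*2))*275 = (-20 + (4 - 2))*275 = (-20 + 2)*275 = -18*275 = -4950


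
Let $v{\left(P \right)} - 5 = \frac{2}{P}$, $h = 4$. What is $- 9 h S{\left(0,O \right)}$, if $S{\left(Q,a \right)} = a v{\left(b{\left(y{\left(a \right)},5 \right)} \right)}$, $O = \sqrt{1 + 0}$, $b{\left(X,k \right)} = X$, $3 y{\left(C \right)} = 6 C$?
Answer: $-216$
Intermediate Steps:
$y{\left(C \right)} = 2 C$ ($y{\left(C \right)} = \frac{6 C}{3} = 2 C$)
$v{\left(P \right)} = 5 + \frac{2}{P}$
$O = 1$ ($O = \sqrt{1} = 1$)
$S{\left(Q,a \right)} = a \left(5 + \frac{1}{a}\right)$ ($S{\left(Q,a \right)} = a \left(5 + \frac{2}{2 a}\right) = a \left(5 + 2 \frac{1}{2 a}\right) = a \left(5 + \frac{1}{a}\right)$)
$- 9 h S{\left(0,O \right)} = \left(-9\right) 4 \left(1 + 5 \cdot 1\right) = - 36 \left(1 + 5\right) = \left(-36\right) 6 = -216$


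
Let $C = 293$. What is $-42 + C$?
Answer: $251$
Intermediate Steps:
$-42 + C = -42 + 293 = 251$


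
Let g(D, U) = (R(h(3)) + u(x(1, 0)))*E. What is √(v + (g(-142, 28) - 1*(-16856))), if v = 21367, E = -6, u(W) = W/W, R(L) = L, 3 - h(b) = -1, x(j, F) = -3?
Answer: √38193 ≈ 195.43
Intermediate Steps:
h(b) = 4 (h(b) = 3 - 1*(-1) = 3 + 1 = 4)
u(W) = 1
g(D, U) = -30 (g(D, U) = (4 + 1)*(-6) = 5*(-6) = -30)
√(v + (g(-142, 28) - 1*(-16856))) = √(21367 + (-30 - 1*(-16856))) = √(21367 + (-30 + 16856)) = √(21367 + 16826) = √38193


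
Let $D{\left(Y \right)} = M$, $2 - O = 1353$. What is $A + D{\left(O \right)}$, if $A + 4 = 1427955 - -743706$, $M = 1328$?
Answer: $2172985$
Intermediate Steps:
$O = -1351$ ($O = 2 - 1353 = -1351$)
$D{\left(Y \right)} = 1328$
$A = 2171657$ ($A = -4 + \left(1427955 - -743706\right) = -4 + \left(1427955 + 743706\right) = -4 + 2171661 = 2171657$)
$A + D{\left(O \right)} = 2171657 + 1328 = 2172985$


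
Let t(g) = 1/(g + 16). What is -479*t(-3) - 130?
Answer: -2169/13 ≈ -166.85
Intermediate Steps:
t(g) = 1/(16 + g)
-479*t(-3) - 130 = -479/(16 - 3) - 130 = -479/13 - 130 = -2169/13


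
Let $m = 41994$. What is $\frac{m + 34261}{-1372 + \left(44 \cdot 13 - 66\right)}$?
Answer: $- \frac{76255}{866} \approx -88.054$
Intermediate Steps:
$\frac{m + 34261}{-1372 + \left(44 \cdot 13 - 66\right)} = \frac{41994 + 34261}{-1372 + \left(44 \cdot 13 - 66\right)} = \frac{76255}{-1372 + \left(572 - 66\right)} = \frac{76255}{-1372 + 506} = \frac{76255}{-866} = 76255 \left(- \frac{1}{866}\right) = - \frac{76255}{866}$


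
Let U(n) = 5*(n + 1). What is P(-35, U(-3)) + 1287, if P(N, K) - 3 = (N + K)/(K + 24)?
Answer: 18015/14 ≈ 1286.8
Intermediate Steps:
U(n) = 5 + 5*n (U(n) = 5*(1 + n) = 5 + 5*n)
P(N, K) = 3 + (K + N)/(24 + K) (P(N, K) = 3 + (N + K)/(K + 24) = 3 + (K + N)/(24 + K))
P(-35, U(-3)) + 1287 = (72 - 35 + 4*(5 + 5*(-3)))/(24 + (5 + 5*(-3))) + 1287 = (72 - 35 + 4*(5 - 15))/(24 + (5 - 15)) + 1287 = (72 - 35 + 4*(-10))/(24 - 10) + 1287 = (72 - 35 - 40)/14 + 1287 = (1/14)*(-3) + 1287 = -3/14 + 1287 = 18015/14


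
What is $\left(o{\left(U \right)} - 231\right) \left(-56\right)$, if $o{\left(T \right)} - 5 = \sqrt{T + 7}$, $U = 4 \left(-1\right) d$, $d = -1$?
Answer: $12656 - 56 \sqrt{11} \approx 12470.0$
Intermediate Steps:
$U = 4$ ($U = 4 \left(-1\right) \left(-1\right) = \left(-4\right) \left(-1\right) = 4$)
$o{\left(T \right)} = 5 + \sqrt{7 + T}$ ($o{\left(T \right)} = 5 + \sqrt{T + 7} = 5 + \sqrt{7 + T}$)
$\left(o{\left(U \right)} - 231\right) \left(-56\right) = \left(\left(5 + \sqrt{7 + 4}\right) - 231\right) \left(-56\right) = \left(\left(5 + \sqrt{11}\right) - 231\right) \left(-56\right) = \left(-226 + \sqrt{11}\right) \left(-56\right) = 12656 - 56 \sqrt{11}$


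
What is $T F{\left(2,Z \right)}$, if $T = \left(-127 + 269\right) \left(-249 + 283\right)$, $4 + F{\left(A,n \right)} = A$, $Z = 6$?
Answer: $-9656$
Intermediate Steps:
$F{\left(A,n \right)} = -4 + A$
$T = 4828$ ($T = 142 \cdot 34 = 4828$)
$T F{\left(2,Z \right)} = 4828 \left(-4 + 2\right) = 4828 \left(-2\right) = -9656$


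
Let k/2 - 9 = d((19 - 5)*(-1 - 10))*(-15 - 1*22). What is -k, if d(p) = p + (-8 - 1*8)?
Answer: -12598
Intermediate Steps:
d(p) = -16 + p (d(p) = p + (-8 - 8) = p - 16 = -16 + p)
k = 12598 (k = 18 + 2*((-16 + (19 - 5)*(-1 - 10))*(-15 - 1*22)) = 18 + 2*((-16 + 14*(-11))*(-15 - 22)) = 18 + 2*((-16 - 154)*(-37)) = 18 + 2*(-170*(-37)) = 18 + 2*6290 = 18 + 12580 = 12598)
-k = -1*12598 = -12598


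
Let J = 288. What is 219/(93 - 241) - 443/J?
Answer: -32159/10656 ≈ -3.0179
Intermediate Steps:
219/(93 - 241) - 443/J = 219/(93 - 241) - 443/288 = 219/(-148) - 443*1/288 = 219*(-1/148) - 443/288 = -219/148 - 443/288 = -32159/10656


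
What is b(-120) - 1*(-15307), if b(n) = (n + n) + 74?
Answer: 15141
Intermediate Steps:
b(n) = 74 + 2*n (b(n) = 2*n + 74 = 74 + 2*n)
b(-120) - 1*(-15307) = (74 + 2*(-120)) - 1*(-15307) = (74 - 240) + 15307 = -166 + 15307 = 15141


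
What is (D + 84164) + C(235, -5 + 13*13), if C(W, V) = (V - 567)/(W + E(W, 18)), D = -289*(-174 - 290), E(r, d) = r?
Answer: 102581797/470 ≈ 2.1826e+5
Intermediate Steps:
D = 134096 (D = -289*(-464) = 134096)
C(W, V) = (-567 + V)/(2*W) (C(W, V) = (V - 567)/(W + W) = (-567 + V)/((2*W)) = (-567 + V)*(1/(2*W)) = (-567 + V)/(2*W))
(D + 84164) + C(235, -5 + 13*13) = (134096 + 84164) + (1/2)*(-567 + (-5 + 13*13))/235 = 218260 + (1/2)*(1/235)*(-567 + (-5 + 169)) = 218260 + (1/2)*(1/235)*(-567 + 164) = 218260 + (1/2)*(1/235)*(-403) = 218260 - 403/470 = 102581797/470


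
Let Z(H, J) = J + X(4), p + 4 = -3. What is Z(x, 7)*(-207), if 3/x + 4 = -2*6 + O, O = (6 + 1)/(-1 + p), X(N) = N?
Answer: -2277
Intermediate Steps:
p = -7 (p = -4 - 3 = -7)
O = -7/8 (O = (6 + 1)/(-1 - 7) = 7/(-8) = 7*(-1/8) = -7/8 ≈ -0.87500)
x = -8/45 (x = 3/(-4 + (-2*6 - 7/8)) = 3/(-4 + (-12 - 7/8)) = 3/(-4 - 103/8) = 3/(-135/8) = 3*(-8/135) = -8/45 ≈ -0.17778)
Z(H, J) = 4 + J (Z(H, J) = J + 4 = 4 + J)
Z(x, 7)*(-207) = (4 + 7)*(-207) = 11*(-207) = -2277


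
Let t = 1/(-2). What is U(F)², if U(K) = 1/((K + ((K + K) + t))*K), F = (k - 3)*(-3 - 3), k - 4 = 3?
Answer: 1/3027600 ≈ 3.3029e-7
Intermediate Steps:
k = 7 (k = 4 + 3 = 7)
t = -½ ≈ -0.50000
F = -24 (F = (7 - 3)*(-3 - 3) = 4*(-6) = -24)
U(K) = 1/(K*(-½ + 3*K)) (U(K) = 1/((K + ((K + K) - ½))*K) = 1/((K + (2*K - ½))*K) = 1/((K + (-½ + 2*K))*K) = 1/((-½ + 3*K)*K) = 1/(K*(-½ + 3*K)))
U(F)² = (2/(-24*(-1 + 6*(-24))))² = (2*(-1/24)/(-1 - 144))² = (2*(-1/24)/(-145))² = (2*(-1/24)*(-1/145))² = (1/1740)² = 1/3027600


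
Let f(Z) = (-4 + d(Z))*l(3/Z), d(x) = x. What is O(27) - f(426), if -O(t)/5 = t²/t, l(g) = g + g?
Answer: -10007/71 ≈ -140.94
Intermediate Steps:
l(g) = 2*g
O(t) = -5*t (O(t) = -5*t²/t = -5*t)
f(Z) = 6*(-4 + Z)/Z (f(Z) = (-4 + Z)*(2*(3/Z)) = (-4 + Z)*(6/Z) = 6*(-4 + Z)/Z)
O(27) - f(426) = -5*27 - (6 - 24/426) = -135 - (6 - 24*1/426) = -135 - (6 - 4/71) = -135 - 1*422/71 = -135 - 422/71 = -10007/71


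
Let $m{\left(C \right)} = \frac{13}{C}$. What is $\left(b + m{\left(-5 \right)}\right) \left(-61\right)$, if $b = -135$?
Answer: $\frac{41968}{5} \approx 8393.6$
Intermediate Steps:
$\left(b + m{\left(-5 \right)}\right) \left(-61\right) = \left(-135 + \frac{13}{-5}\right) \left(-61\right) = \left(-135 + 13 \left(- \frac{1}{5}\right)\right) \left(-61\right) = \left(-135 - \frac{13}{5}\right) \left(-61\right) = \left(- \frac{688}{5}\right) \left(-61\right) = \frac{41968}{5}$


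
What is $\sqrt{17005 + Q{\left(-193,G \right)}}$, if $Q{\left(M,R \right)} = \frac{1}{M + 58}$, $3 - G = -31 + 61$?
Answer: $\frac{\sqrt{34435110}}{45} \approx 130.4$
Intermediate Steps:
$G = -27$ ($G = 3 - \left(-31 + 61\right) = 3 - 30 = -27$)
$Q{\left(M,R \right)} = \frac{1}{58 + M}$
$\sqrt{17005 + Q{\left(-193,G \right)}} = \sqrt{17005 + \frac{1}{58 - 193}} = \sqrt{17005 + \frac{1}{-135}} = \sqrt{17005 - \frac{1}{135}} = \sqrt{\frac{2295674}{135}} = \frac{\sqrt{34435110}}{45}$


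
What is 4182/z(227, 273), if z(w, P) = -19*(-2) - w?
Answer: -1394/63 ≈ -22.127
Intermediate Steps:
z(w, P) = 38 - w
4182/z(227, 273) = 4182/(38 - 1*227) = 4182/(38 - 227) = 4182/(-189) = 4182*(-1/189) = -1394/63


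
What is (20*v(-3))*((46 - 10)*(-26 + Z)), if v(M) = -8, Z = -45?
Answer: 408960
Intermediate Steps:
(20*v(-3))*((46 - 10)*(-26 + Z)) = (20*(-8))*((46 - 10)*(-26 - 45)) = -5760*(-71) = -160*(-2556) = 408960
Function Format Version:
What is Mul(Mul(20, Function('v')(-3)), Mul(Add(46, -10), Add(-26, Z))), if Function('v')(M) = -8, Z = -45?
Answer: 408960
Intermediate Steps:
Mul(Mul(20, Function('v')(-3)), Mul(Add(46, -10), Add(-26, Z))) = Mul(Mul(20, -8), Mul(Add(46, -10), Add(-26, -45))) = Mul(-160, Mul(36, -71)) = Mul(-160, -2556) = 408960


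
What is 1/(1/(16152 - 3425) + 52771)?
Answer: 12727/671616518 ≈ 1.8950e-5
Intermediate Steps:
1/(1/(16152 - 3425) + 52771) = 1/(1/12727 + 52771) = 1/(671616518/12727) = 12727/671616518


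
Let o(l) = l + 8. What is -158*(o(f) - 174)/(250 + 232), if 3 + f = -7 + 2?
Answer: 13746/241 ≈ 57.037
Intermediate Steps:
f = -8 (f = -3 + (-7 + 2) = -3 - 5 = -8)
o(l) = 8 + l
-158*(o(f) - 174)/(250 + 232) = -158*((8 - 8) - 174)/(250 + 232) = -158*(0 - 174)/482 = -(-27492)/482 = -158*(-87/241) = 13746/241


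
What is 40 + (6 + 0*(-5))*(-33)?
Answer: -158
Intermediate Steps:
40 + (6 + 0*(-5))*(-33) = 40 + (6 + 0)*(-33) = 40 + 6*(-33) = 40 - 198 = -158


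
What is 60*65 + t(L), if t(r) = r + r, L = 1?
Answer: 3902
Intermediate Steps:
t(r) = 2*r
60*65 + t(L) = 60*65 + 2*1 = 3900 + 2 = 3902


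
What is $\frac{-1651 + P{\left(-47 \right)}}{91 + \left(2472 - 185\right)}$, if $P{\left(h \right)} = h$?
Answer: $- \frac{849}{1189} \approx -0.71405$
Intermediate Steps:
$\frac{-1651 + P{\left(-47 \right)}}{91 + \left(2472 - 185\right)} = \frac{-1651 - 47}{91 + \left(2472 - 185\right)} = - \frac{1698}{91 + \left(2472 - 185\right)} = - \frac{1698}{91 + 2287} = - \frac{1698}{2378} = \left(-1698\right) \frac{1}{2378} = - \frac{849}{1189}$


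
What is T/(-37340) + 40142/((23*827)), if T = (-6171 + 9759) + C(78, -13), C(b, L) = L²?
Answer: 1427440383/710244140 ≈ 2.0098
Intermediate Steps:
T = 3757 (T = (-6171 + 9759) + (-13)² = 3588 + 169 = 3757)
T/(-37340) + 40142/((23*827)) = 3757/(-37340) + 40142/((23*827)) = 3757*(-1/37340) + 40142/19021 = -3757/37340 + 40142*(1/19021) = -3757/37340 + 40142/19021 = 1427440383/710244140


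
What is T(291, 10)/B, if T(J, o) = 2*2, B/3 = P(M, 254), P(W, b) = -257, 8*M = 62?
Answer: -4/771 ≈ -0.0051881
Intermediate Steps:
M = 31/4 (M = (⅛)*62 = 31/4 ≈ 7.7500)
B = -771 (B = 3*(-257) = -771)
T(J, o) = 4
T(291, 10)/B = 4/(-771) = 4*(-1/771) = -4/771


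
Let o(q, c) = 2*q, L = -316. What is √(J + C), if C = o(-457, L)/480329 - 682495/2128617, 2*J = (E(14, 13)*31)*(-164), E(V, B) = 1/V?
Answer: I*√1035248278282389812817940106/2385685108317 ≈ 13.487*I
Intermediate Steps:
J = -1271/7 (J = ((31/14)*(-164))/2 = (½)*(-2542/7) = -1271/7 ≈ -181.57)
C = -329767696793/1022436474993 (C = (2*(-457))/480329 - 682495/2128617 = -914*1/480329 - 682495*1/2128617 = -914/480329 - 682495/2128617 = -329767696793/1022436474993 ≈ -0.32253)
√(J + C) = √(-1271/7 - 329767696793/1022436474993) = √(-1301825133593654/7157055324951) = I*√1035248278282389812817940106/2385685108317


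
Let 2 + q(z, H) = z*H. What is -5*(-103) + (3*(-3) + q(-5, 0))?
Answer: 504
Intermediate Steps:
q(z, H) = -2 + H*z (q(z, H) = -2 + z*H = -2 + H*z)
-5*(-103) + (3*(-3) + q(-5, 0)) = -5*(-103) + (3*(-3) + (-2 + 0*(-5))) = 515 + (-9 + (-2 + 0)) = 515 + (-9 - 2) = 515 - 11 = 504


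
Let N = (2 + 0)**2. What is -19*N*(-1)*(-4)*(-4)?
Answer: 1216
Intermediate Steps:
N = 4 (N = 2**2 = 4)
-19*N*(-1)*(-4)*(-4) = -19*4*(-1)*(-4)*(-4) = -(-76)*(-4)*(-4) = -19*16*(-4) = -304*(-4) = 1216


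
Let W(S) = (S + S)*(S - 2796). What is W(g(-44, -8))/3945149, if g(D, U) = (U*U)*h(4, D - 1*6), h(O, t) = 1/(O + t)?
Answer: 4117760/2086983821 ≈ 0.0019731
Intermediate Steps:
g(D, U) = U²/(-2 + D) (g(D, U) = (U*U)/(4 + (D - 1*6)) = U²/(4 + (D - 6)) = U²/(4 + (-6 + D)) = U²/(-2 + D))
W(S) = 2*S*(-2796 + S) (W(S) = (2*S)*(-2796 + S) = 2*S*(-2796 + S))
W(g(-44, -8))/3945149 = (2*((-8)²/(-2 - 44))*(-2796 + (-8)²/(-2 - 44)))/3945149 = (2*(64/(-46))*(-2796 + 64/(-46)))*(1/3945149) = (2*(64*(-1/46))*(-2796 + 64*(-1/46)))*(1/3945149) = (2*(-32/23)*(-2796 - 32/23))*(1/3945149) = (2*(-32/23)*(-64340/23))*(1/3945149) = (4117760/529)*(1/3945149) = 4117760/2086983821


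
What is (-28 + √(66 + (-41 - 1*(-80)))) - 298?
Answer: -326 + √105 ≈ -315.75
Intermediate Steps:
(-28 + √(66 + (-41 - 1*(-80)))) - 298 = (-28 + √(66 + (-41 + 80))) - 298 = (-28 + √(66 + 39)) - 298 = (-28 + √105) - 298 = -326 + √105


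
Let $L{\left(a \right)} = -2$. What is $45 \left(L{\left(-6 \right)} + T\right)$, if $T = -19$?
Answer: $-945$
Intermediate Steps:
$45 \left(L{\left(-6 \right)} + T\right) = 45 \left(-2 - 19\right) = 45 \left(-21\right) = -945$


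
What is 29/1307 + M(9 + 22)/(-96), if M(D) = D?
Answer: -37733/125472 ≈ -0.30073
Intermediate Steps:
29/1307 + M(9 + 22)/(-96) = 29/1307 + (9 + 22)/(-96) = 29*(1/1307) + 31*(-1/96) = 29/1307 - 31/96 = -37733/125472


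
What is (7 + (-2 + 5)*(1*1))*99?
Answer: 990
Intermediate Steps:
(7 + (-2 + 5)*(1*1))*99 = (7 + 3*1)*99 = (7 + 3)*99 = 10*99 = 990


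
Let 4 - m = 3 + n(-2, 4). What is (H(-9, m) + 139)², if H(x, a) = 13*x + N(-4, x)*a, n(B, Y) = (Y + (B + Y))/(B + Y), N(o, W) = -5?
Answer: 1024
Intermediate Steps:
n(B, Y) = (B + 2*Y)/(B + Y)
m = -2 (m = 4 - (3 + (-2 + 2*4)/(-2 + 4)) = 4 - (3 + (-2 + 8)/2) = 4 - (3 + (½)*6) = 4 - (3 + 3) = 4 - 1*6 = 4 - 6 = -2)
H(x, a) = -5*a + 13*x (H(x, a) = 13*x - 5*a = -5*a + 13*x)
(H(-9, m) + 139)² = ((-5*(-2) + 13*(-9)) + 139)² = ((10 - 117) + 139)² = (-107 + 139)² = 32² = 1024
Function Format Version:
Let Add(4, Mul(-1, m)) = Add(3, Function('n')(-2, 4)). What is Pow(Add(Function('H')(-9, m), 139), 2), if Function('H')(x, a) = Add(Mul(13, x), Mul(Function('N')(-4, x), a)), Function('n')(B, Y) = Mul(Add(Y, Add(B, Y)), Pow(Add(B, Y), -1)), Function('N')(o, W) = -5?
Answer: 1024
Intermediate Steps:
Function('n')(B, Y) = Mul(Pow(Add(B, Y), -1), Add(B, Mul(2, Y))) (Function('n')(B, Y) = Mul(Add(B, Mul(2, Y)), Pow(Add(B, Y), -1)) = Mul(Pow(Add(B, Y), -1), Add(B, Mul(2, Y))))
m = -2 (m = Add(4, Mul(-1, Add(3, Mul(Pow(Add(-2, 4), -1), Add(-2, Mul(2, 4)))))) = Add(4, Mul(-1, Add(3, Mul(Pow(2, -1), Add(-2, 8))))) = Add(4, Mul(-1, Add(3, Mul(Rational(1, 2), 6)))) = Add(4, Mul(-1, Add(3, 3))) = Add(4, Mul(-1, 6)) = Add(4, -6) = -2)
Function('H')(x, a) = Add(Mul(-5, a), Mul(13, x)) (Function('H')(x, a) = Add(Mul(13, x), Mul(-5, a)) = Add(Mul(-5, a), Mul(13, x)))
Pow(Add(Function('H')(-9, m), 139), 2) = Pow(Add(Add(Mul(-5, -2), Mul(13, -9)), 139), 2) = Pow(Add(Add(10, -117), 139), 2) = Pow(Add(-107, 139), 2) = Pow(32, 2) = 1024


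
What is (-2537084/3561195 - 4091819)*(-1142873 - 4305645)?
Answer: 7217685427206461882/323745 ≈ 2.2294e+13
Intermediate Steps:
(-2537084/3561195 - 4091819)*(-1142873 - 4305645) = (-2537084*1/3561195 - 4091819)*(-5448518) = (-230644/323745 - 4091819)*(-5448518) = -1324706172799/323745*(-5448518) = 7217685427206461882/323745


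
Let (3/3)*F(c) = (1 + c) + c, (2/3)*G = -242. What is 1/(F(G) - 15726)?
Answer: -1/16451 ≈ -6.0787e-5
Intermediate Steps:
G = -363 (G = (3/2)*(-242) = -363)
F(c) = 1 + 2*c (F(c) = (1 + c) + c = 1 + 2*c)
1/(F(G) - 15726) = 1/((1 + 2*(-363)) - 15726) = 1/((1 - 726) - 15726) = 1/(-725 - 15726) = 1/(-16451) = -1/16451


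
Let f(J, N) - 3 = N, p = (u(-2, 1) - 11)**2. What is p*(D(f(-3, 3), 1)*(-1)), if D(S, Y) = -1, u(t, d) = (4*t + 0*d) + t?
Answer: 441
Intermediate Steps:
u(t, d) = 5*t (u(t, d) = (4*t + 0) + t = 4*t + t = 5*t)
p = 441 (p = (5*(-2) - 11)**2 = (-10 - 11)**2 = (-21)**2 = 441)
f(J, N) = 3 + N
p*(D(f(-3, 3), 1)*(-1)) = 441*(-1*(-1)) = 441*1 = 441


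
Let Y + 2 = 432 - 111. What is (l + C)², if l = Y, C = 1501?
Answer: 3312400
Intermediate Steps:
Y = 319 (Y = -2 + (432 - 111) = -2 + 321 = 319)
l = 319
(l + C)² = (319 + 1501)² = 1820² = 3312400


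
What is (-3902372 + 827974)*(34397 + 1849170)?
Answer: -5790834617666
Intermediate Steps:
(-3902372 + 827974)*(34397 + 1849170) = -3074398*1883567 = -5790834617666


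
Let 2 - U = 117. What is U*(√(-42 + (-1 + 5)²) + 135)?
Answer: -15525 - 115*I*√26 ≈ -15525.0 - 586.39*I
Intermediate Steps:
U = -115 (U = 2 - 1*117 = 2 - 117 = -115)
U*(√(-42 + (-1 + 5)²) + 135) = -115*(√(-42 + (-1 + 5)²) + 135) = -115*(√(-42 + 4²) + 135) = -115*(√(-42 + 16) + 135) = -115*(√(-26) + 135) = -115*(I*√26 + 135) = -115*(135 + I*√26) = -15525 - 115*I*√26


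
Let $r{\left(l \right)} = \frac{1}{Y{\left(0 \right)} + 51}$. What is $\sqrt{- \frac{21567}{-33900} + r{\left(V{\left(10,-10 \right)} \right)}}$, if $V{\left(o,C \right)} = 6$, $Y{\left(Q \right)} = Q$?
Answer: $\frac{\sqrt{2178062457}}{57630} \approx 0.80982$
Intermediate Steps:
$r{\left(l \right)} = \frac{1}{51}$ ($r{\left(l \right)} = \frac{1}{0 + 51} = \frac{1}{51}$)
$\sqrt{- \frac{21567}{-33900} + r{\left(V{\left(10,-10 \right)} \right)}} = \sqrt{- \frac{21567}{-33900} + \frac{1}{51}} = \sqrt{\left(-21567\right) \left(- \frac{1}{33900}\right) + \frac{1}{51}} = \sqrt{\frac{7189}{11300} + \frac{1}{51}} = \sqrt{\frac{377939}{576300}} = \frac{\sqrt{2178062457}}{57630}$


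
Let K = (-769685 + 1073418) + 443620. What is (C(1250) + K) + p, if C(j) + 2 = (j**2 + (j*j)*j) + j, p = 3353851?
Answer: 1958789952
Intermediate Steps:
K = 747353 (K = 303733 + 443620 = 747353)
C(j) = -2 + j + j**2 + j**3 (C(j) = -2 + ((j**2 + (j*j)*j) + j) = -2 + ((j**2 + j**2*j) + j) = -2 + ((j**2 + j**3) + j) = -2 + (j + j**2 + j**3) = -2 + j + j**2 + j**3)
(C(1250) + K) + p = ((-2 + 1250 + 1250**2 + 1250**3) + 747353) + 3353851 = ((-2 + 1250 + 1562500 + 1953125000) + 747353) + 3353851 = (1954688748 + 747353) + 3353851 = 1955436101 + 3353851 = 1958789952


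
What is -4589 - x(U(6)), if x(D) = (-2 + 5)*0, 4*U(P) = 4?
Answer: -4589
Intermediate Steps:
U(P) = 1 (U(P) = (¼)*4 = 1)
x(D) = 0 (x(D) = 3*0 = 0)
-4589 - x(U(6)) = -4589 - 1*0 = -4589 + 0 = -4589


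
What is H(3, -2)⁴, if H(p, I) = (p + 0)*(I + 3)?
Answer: 81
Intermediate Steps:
H(p, I) = p*(3 + I)
H(3, -2)⁴ = (3*(3 - 2))⁴ = (3*1)⁴ = 3⁴ = 81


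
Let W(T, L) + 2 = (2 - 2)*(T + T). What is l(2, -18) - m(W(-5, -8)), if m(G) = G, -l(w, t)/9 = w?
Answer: -16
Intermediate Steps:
W(T, L) = -2 (W(T, L) = -2 + (2 - 2)*(T + T) = -2 + 0*(2*T) = -2 + 0 = -2)
l(w, t) = -9*w
l(2, -18) - m(W(-5, -8)) = -9*2 - 1*(-2) = -18 + 2 = -16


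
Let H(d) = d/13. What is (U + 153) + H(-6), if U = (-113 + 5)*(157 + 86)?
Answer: -339189/13 ≈ -26091.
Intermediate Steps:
H(d) = d/13 (H(d) = d*(1/13) = d/13)
U = -26244 (U = -108*243 = -26244)
(U + 153) + H(-6) = (-26244 + 153) + (1/13)*(-6) = -26091 - 6/13 = -339189/13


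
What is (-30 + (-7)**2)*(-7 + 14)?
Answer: 133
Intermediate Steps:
(-30 + (-7)**2)*(-7 + 14) = (-30 + 49)*7 = 19*7 = 133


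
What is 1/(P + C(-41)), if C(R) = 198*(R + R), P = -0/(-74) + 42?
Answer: -1/16194 ≈ -6.1751e-5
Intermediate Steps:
P = 42 (P = -0*(-1)/74 + 42 = -58*0 + 42 = 0 + 42 = 42)
C(R) = 396*R (C(R) = 198*(2*R) = 396*R)
1/(P + C(-41)) = 1/(42 + 396*(-41)) = 1/(42 - 16236) = 1/(-16194) = -1/16194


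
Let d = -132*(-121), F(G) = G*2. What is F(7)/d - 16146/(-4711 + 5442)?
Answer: -128936839/5837766 ≈ -22.087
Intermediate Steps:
F(G) = 2*G
d = 15972
F(7)/d - 16146/(-4711 + 5442) = (2*7)/15972 - 16146/(-4711 + 5442) = 14*(1/15972) - 16146/731 = 7/7986 - 16146*1/731 = 7/7986 - 16146/731 = -128936839/5837766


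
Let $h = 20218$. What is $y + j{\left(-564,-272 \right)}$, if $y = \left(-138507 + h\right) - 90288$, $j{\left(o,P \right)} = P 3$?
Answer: $-209393$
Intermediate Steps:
$j{\left(o,P \right)} = 3 P$
$y = -208577$ ($y = \left(-138507 + 20218\right) - 90288 = -118289 - 90288 = -208577$)
$y + j{\left(-564,-272 \right)} = -208577 + 3 \left(-272\right) = -208577 - 816 = -209393$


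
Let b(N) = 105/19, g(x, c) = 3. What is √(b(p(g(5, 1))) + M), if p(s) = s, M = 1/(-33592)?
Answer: √1558996322/16796 ≈ 2.3508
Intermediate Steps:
M = -1/33592 ≈ -2.9769e-5
b(N) = 105/19 (b(N) = 105*(1/19) = 105/19)
√(b(p(g(5, 1))) + M) = √(105/19 - 1/33592) = √(185639/33592) = √1558996322/16796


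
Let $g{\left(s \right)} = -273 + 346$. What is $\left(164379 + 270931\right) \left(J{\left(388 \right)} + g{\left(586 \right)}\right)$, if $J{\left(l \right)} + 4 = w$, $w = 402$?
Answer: $205031010$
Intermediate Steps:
$J{\left(l \right)} = 398$ ($J{\left(l \right)} = -4 + 402 = 398$)
$g{\left(s \right)} = 73$
$\left(164379 + 270931\right) \left(J{\left(388 \right)} + g{\left(586 \right)}\right) = \left(164379 + 270931\right) \left(398 + 73\right) = 435310 \cdot 471 = 205031010$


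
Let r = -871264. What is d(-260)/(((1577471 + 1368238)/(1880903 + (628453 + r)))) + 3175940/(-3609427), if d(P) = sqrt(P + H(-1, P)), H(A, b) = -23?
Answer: -3175940/3609427 + 1638092*I*sqrt(283)/2945709 ≈ -0.8799 + 9.3549*I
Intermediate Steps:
d(P) = sqrt(-23 + P) (d(P) = sqrt(P - 23) = sqrt(-23 + P))
d(-260)/(((1577471 + 1368238)/(1880903 + (628453 + r)))) + 3175940/(-3609427) = sqrt(-23 - 260)/(((1577471 + 1368238)/(1880903 + (628453 - 871264)))) + 3175940/(-3609427) = sqrt(-283)/((2945709/(1880903 - 242811))) + 3175940*(-1/3609427) = (I*sqrt(283))/((2945709/1638092)) - 3175940/3609427 = (I*sqrt(283))/((2945709*(1/1638092))) - 3175940/3609427 = (I*sqrt(283))/(2945709/1638092) - 3175940/3609427 = (I*sqrt(283))*(1638092/2945709) - 3175940/3609427 = 1638092*I*sqrt(283)/2945709 - 3175940/3609427 = -3175940/3609427 + 1638092*I*sqrt(283)/2945709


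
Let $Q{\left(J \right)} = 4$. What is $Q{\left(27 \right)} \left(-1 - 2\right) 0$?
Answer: $0$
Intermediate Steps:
$Q{\left(27 \right)} \left(-1 - 2\right) 0 = 4 \left(-1 - 2\right) 0 = 4 \left(\left(-3\right) 0\right) = 4 \cdot 0 = 0$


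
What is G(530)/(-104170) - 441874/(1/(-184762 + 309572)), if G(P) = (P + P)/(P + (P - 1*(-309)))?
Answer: -786491337791009726/14260873 ≈ -5.5150e+10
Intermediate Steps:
G(P) = 2*P/(309 + 2*P) (G(P) = (2*P)/(P + (P + 309)) = (2*P)/(P + (309 + P)) = (2*P)/(309 + 2*P) = 2*P/(309 + 2*P))
G(530)/(-104170) - 441874/(1/(-184762 + 309572)) = (2*530/(309 + 2*530))/(-104170) - 441874/(1/(-184762 + 309572)) = (2*530/(309 + 1060))*(-1/104170) - 441874/(1/124810) = (2*530/1369)*(-1/104170) - 441874/1/124810 = (2*530*(1/1369))*(-1/104170) - 441874*124810 = (1060/1369)*(-1/104170) - 55150293940 = -106/14260873 - 55150293940 = -786491337791009726/14260873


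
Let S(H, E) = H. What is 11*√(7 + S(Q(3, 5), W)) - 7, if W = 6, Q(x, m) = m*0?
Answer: -7 + 11*√7 ≈ 22.103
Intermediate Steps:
Q(x, m) = 0
11*√(7 + S(Q(3, 5), W)) - 7 = 11*√(7 + 0) - 7 = 11*√7 - 7 = -7 + 11*√7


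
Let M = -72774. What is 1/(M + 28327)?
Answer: -1/44447 ≈ -2.2499e-5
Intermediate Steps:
1/(M + 28327) = 1/(-72774 + 28327) = 1/(-44447) = -1/44447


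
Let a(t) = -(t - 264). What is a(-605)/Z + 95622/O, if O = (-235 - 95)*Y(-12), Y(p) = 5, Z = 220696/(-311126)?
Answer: -38934284001/30345700 ≈ -1283.0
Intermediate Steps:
Z = -110348/155563 (Z = 220696*(-1/311126) = -110348/155563 ≈ -0.70935)
O = -1650 (O = (-235 - 95)*5 = -330*5 = -1650)
a(t) = 264 - t (a(t) = -(-264 + t) = 264 - t)
a(-605)/Z + 95622/O = (264 - 1*(-605))/(-110348/155563) + 95622/(-1650) = (264 + 605)*(-155563/110348) + 95622*(-1/1650) = 869*(-155563/110348) - 15937/275 = -135184247/110348 - 15937/275 = -38934284001/30345700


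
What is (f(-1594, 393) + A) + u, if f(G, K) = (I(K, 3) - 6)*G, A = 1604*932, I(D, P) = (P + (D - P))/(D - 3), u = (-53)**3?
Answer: 88010568/65 ≈ 1.3540e+6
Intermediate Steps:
u = -148877
I(D, P) = D/(-3 + D)
A = 1494928
f(G, K) = G*(-6 + K/(-3 + K)) (f(G, K) = (K/(-3 + K) - 6)*G = (-6 + K/(-3 + K))*G = G*(-6 + K/(-3 + K)))
(f(-1594, 393) + A) + u = (-1594*(18 - 5*393)/(-3 + 393) + 1494928) - 148877 = (-1594*(18 - 1965)/390 + 1494928) - 148877 = (-1594*1/390*(-1947) + 1494928) - 148877 = (517253/65 + 1494928) - 148877 = 97687573/65 - 148877 = 88010568/65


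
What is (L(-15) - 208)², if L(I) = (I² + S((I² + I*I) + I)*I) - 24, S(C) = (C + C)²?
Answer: 128902121199049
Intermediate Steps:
S(C) = 4*C² (S(C) = (2*C)² = 4*C²)
L(I) = -24 + I² + 4*I*(I + 2*I²)² (L(I) = (I² + (4*((I² + I*I) + I)²)*I) - 24 = (I² + (4*((I² + I²) + I)²)*I) - 24 = (I² + (4*(2*I² + I)²)*I) - 24 = (I² + (4*(I + 2*I²)²)*I) - 24 = (I² + 4*I*(I + 2*I²)²) - 24 = -24 + I² + 4*I*(I + 2*I²)²)
(L(-15) - 208)² = ((-24 + (-15)² + 4*(-15)³*(1 + 2*(-15))²) - 208)² = ((-24 + 225 + 4*(-3375)*(1 - 30)²) - 208)² = ((-24 + 225 + 4*(-3375)*(-29)²) - 208)² = ((-24 + 225 + 4*(-3375)*841) - 208)² = ((-24 + 225 - 11353500) - 208)² = (-11353299 - 208)² = (-11353507)² = 128902121199049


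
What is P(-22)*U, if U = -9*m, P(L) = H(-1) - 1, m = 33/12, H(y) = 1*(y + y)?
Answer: 297/4 ≈ 74.250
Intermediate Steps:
H(y) = 2*y (H(y) = 1*(2*y) = 2*y)
m = 11/4 (m = 33*(1/12) = 11/4 ≈ 2.7500)
P(L) = -3 (P(L) = 2*(-1) - 1 = -2 - 1 = -3)
U = -99/4 (U = -9*11/4 = -99/4 ≈ -24.750)
P(-22)*U = -3*(-99/4) = 297/4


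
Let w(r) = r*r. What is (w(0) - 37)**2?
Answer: 1369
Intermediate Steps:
w(r) = r**2
(w(0) - 37)**2 = (0**2 - 37)**2 = (0 - 37)**2 = (-37)**2 = 1369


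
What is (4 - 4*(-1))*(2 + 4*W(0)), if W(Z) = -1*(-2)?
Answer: 80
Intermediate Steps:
W(Z) = 2
(4 - 4*(-1))*(2 + 4*W(0)) = (4 - 4*(-1))*(2 + 4*2) = (4 + 4)*(2 + 8) = 8*10 = 80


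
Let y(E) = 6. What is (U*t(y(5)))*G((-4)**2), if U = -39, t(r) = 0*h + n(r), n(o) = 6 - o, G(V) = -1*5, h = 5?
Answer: 0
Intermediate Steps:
G(V) = -5
t(r) = 6 - r (t(r) = 0*5 + (6 - r) = 0 + (6 - r) = 6 - r)
(U*t(y(5)))*G((-4)**2) = -39*(6 - 1*6)*(-5) = -39*(6 - 6)*(-5) = -39*0*(-5) = 0*(-5) = 0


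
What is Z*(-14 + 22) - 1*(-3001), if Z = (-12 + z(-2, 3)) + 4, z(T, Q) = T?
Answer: 2921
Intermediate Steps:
Z = -10 (Z = (-12 - 2) + 4 = -14 + 4 = -10)
Z*(-14 + 22) - 1*(-3001) = -10*(-14 + 22) - 1*(-3001) = -10*8 + 3001 = -80 + 3001 = 2921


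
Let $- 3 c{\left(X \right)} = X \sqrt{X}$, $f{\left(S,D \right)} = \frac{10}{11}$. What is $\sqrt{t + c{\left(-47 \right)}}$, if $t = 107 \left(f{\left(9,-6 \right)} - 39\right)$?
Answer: $\frac{\sqrt{-4438467 + 17061 i \sqrt{47}}}{33} \approx 0.84111 + 63.847 i$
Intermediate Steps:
$f{\left(S,D \right)} = \frac{10}{11}$ ($f{\left(S,D \right)} = 10 \cdot \frac{1}{11} = \frac{10}{11}$)
$c{\left(X \right)} = - \frac{X^{\frac{3}{2}}}{3}$ ($c{\left(X \right)} = - \frac{X \sqrt{X}}{3} = - \frac{X^{\frac{3}{2}}}{3}$)
$t = - \frac{44833}{11}$ ($t = 107 \left(\frac{10}{11} - 39\right) = 107 \left(- \frac{419}{11}\right) = - \frac{44833}{11} \approx -4075.7$)
$\sqrt{t + c{\left(-47 \right)}} = \sqrt{- \frac{44833}{11} - \frac{\left(-47\right)^{\frac{3}{2}}}{3}} = \sqrt{- \frac{44833}{11} - \frac{\left(-47\right) i \sqrt{47}}{3}} = \sqrt{- \frac{44833}{11} + \frac{47 i \sqrt{47}}{3}}$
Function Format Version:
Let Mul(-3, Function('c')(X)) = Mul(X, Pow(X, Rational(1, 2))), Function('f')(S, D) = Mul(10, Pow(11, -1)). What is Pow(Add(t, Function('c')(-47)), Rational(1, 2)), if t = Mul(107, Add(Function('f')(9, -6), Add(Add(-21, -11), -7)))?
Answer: Mul(Rational(1, 33), Pow(Add(-4438467, Mul(17061, I, Pow(47, Rational(1, 2)))), Rational(1, 2))) ≈ Add(0.84111, Mul(63.847, I))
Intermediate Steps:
Function('f')(S, D) = Rational(10, 11) (Function('f')(S, D) = Mul(10, Rational(1, 11)) = Rational(10, 11))
Function('c')(X) = Mul(Rational(-1, 3), Pow(X, Rational(3, 2))) (Function('c')(X) = Mul(Rational(-1, 3), Mul(X, Pow(X, Rational(1, 2)))) = Mul(Rational(-1, 3), Pow(X, Rational(3, 2))))
t = Rational(-44833, 11) (t = Mul(107, Add(Rational(10, 11), Add(Add(-21, -11), -7))) = Mul(107, Add(Rational(10, 11), Add(-32, -7))) = Mul(107, Add(Rational(10, 11), -39)) = Mul(107, Rational(-419, 11)) = Rational(-44833, 11) ≈ -4075.7)
Pow(Add(t, Function('c')(-47)), Rational(1, 2)) = Pow(Add(Rational(-44833, 11), Mul(Rational(-1, 3), Pow(-47, Rational(3, 2)))), Rational(1, 2)) = Pow(Add(Rational(-44833, 11), Mul(Rational(-1, 3), Mul(-47, I, Pow(47, Rational(1, 2))))), Rational(1, 2)) = Pow(Add(Rational(-44833, 11), Mul(Rational(47, 3), I, Pow(47, Rational(1, 2)))), Rational(1, 2))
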